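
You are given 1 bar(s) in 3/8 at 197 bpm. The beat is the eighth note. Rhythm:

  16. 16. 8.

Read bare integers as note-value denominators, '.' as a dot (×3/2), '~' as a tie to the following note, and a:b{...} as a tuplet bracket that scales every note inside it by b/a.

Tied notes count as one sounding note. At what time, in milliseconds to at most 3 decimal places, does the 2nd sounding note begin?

note 2 onset = 3/4b = 228.426ms

1. 0.0ms @ 0 + 228.426ms (3/4)
2. 228.426ms @ 3/4 + 228.426ms (3/4)
3. 456.853ms @ 3/2 + 456.853ms (3/2)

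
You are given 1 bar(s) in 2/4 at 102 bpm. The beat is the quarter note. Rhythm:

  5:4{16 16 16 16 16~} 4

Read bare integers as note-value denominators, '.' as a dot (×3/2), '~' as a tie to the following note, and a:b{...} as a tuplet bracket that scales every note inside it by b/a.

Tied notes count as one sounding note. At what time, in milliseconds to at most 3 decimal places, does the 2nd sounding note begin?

note 2 onset = 1/5b = 117.647ms

1. 0.0ms @ 0 + 117.647ms (1/5)
2. 117.647ms @ 1/5 + 117.647ms (1/5)
3. 235.294ms @ 2/5 + 117.647ms (1/5)
4. 352.941ms @ 3/5 + 117.647ms (1/5)
5. 470.588ms @ 4/5 + 705.882ms (6/5)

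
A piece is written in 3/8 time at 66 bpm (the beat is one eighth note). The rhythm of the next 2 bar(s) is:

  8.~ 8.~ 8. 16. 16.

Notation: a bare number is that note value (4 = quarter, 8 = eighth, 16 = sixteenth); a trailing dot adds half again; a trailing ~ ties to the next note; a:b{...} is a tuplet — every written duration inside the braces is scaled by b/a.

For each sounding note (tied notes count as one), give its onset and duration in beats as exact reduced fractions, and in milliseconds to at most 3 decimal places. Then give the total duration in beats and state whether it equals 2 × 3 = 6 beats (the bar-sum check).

1) 0.0ms=0b +4090.909ms=9/2b
2) 4090.909ms=9/2b +681.818ms=3/4b
3) 4772.727ms=21/4b +681.818ms=3/4b
Σ=6b of 6 (66bpm 3/8) — PASS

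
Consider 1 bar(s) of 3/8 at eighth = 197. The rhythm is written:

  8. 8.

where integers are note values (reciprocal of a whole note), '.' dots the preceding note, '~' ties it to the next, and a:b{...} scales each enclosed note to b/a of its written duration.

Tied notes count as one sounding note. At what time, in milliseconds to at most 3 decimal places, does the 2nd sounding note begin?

note 2 onset = 3/2b = 456.853ms

1. 0.0ms @ 0 + 456.853ms (3/2)
2. 456.853ms @ 3/2 + 456.853ms (3/2)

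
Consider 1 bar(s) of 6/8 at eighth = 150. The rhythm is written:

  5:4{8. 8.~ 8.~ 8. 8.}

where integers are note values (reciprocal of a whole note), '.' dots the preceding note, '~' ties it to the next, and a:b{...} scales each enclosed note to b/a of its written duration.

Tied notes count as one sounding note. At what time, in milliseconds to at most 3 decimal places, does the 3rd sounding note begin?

note 3 onset = 24/5b = 1920.0ms

1. 0.0ms @ 0 + 480.0ms (6/5)
2. 480.0ms @ 6/5 + 1440.0ms (18/5)
3. 1920.0ms @ 24/5 + 480.0ms (6/5)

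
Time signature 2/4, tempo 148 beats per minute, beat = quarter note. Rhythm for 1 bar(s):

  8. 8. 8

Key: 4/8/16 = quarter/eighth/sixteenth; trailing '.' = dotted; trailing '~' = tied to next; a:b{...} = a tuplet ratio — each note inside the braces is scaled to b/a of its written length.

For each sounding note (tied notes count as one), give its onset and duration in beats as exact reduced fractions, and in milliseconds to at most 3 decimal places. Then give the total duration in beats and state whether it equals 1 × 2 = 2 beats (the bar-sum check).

1) 0.0ms=0b +304.054ms=3/4b
2) 304.054ms=3/4b +304.054ms=3/4b
3) 608.108ms=3/2b +202.703ms=1/2b
Σ=2b of 2 (148bpm 2/4) — PASS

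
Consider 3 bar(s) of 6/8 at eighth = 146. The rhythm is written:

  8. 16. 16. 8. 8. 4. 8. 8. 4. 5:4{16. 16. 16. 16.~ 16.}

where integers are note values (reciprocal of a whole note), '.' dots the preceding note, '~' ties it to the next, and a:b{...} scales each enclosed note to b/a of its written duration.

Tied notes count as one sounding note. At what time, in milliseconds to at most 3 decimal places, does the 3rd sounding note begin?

note 3 onset = 9/4b = 924.658ms

1. 0.0ms @ 0 + 616.438ms (3/2)
2. 616.438ms @ 3/2 + 308.219ms (3/4)
3. 924.658ms @ 9/4 + 308.219ms (3/4)
4. 1232.877ms @ 3 + 616.438ms (3/2)
5. 1849.315ms @ 9/2 + 616.438ms (3/2)
6. 2465.753ms @ 6 + 1232.877ms (3)
7. 3698.63ms @ 9 + 616.438ms (3/2)
8. 4315.068ms @ 21/2 + 616.438ms (3/2)
9. 4931.507ms @ 12 + 1232.877ms (3)
10. 6164.384ms @ 15 + 246.575ms (3/5)
11. 6410.959ms @ 78/5 + 246.575ms (3/5)
12. 6657.534ms @ 81/5 + 246.575ms (3/5)
13. 6904.11ms @ 84/5 + 493.151ms (6/5)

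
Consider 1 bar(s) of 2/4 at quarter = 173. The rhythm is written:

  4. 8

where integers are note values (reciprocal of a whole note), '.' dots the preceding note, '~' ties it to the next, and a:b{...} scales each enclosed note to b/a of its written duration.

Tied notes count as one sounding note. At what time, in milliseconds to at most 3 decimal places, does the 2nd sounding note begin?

note 2 onset = 3/2b = 520.231ms

1. 0.0ms @ 0 + 520.231ms (3/2)
2. 520.231ms @ 3/2 + 173.41ms (1/2)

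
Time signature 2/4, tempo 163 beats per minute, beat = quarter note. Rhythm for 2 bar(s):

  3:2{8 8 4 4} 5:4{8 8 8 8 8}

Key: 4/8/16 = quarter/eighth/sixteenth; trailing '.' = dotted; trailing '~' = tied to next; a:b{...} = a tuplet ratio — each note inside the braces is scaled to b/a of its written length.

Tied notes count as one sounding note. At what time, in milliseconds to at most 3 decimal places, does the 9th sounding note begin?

1. 0.0ms @ 0 + 122.699ms (1/3)
2. 122.699ms @ 1/3 + 122.699ms (1/3)
3. 245.399ms @ 2/3 + 245.399ms (2/3)
4. 490.798ms @ 4/3 + 245.399ms (2/3)
5. 736.196ms @ 2 + 147.239ms (2/5)
6. 883.436ms @ 12/5 + 147.239ms (2/5)
7. 1030.675ms @ 14/5 + 147.239ms (2/5)
8. 1177.914ms @ 16/5 + 147.239ms (2/5)
9. 1325.153ms @ 18/5 + 147.239ms (2/5)

note 9 onset = 18/5b = 1325.153ms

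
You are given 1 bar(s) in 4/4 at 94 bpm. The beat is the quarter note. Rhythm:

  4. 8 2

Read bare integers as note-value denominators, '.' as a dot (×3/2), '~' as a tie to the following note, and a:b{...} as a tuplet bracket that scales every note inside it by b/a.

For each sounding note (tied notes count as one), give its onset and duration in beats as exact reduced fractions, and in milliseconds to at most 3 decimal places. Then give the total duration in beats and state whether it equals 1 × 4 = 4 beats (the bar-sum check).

1) 0.0ms=0b +957.447ms=3/2b
2) 957.447ms=3/2b +319.149ms=1/2b
3) 1276.596ms=2b +1276.596ms=2b
Σ=4b of 4 (94bpm 4/4) — PASS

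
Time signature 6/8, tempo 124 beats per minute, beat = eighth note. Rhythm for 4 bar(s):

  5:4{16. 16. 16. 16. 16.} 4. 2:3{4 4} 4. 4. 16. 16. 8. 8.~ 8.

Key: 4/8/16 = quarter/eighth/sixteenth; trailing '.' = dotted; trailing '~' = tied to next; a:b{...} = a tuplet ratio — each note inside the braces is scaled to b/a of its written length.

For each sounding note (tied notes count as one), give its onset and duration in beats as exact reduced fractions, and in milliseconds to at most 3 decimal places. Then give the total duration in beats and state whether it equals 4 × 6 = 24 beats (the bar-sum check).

1) 0.0ms=0b +290.323ms=3/5b
2) 290.323ms=3/5b +290.323ms=3/5b
3) 580.645ms=6/5b +290.323ms=3/5b
4) 870.968ms=9/5b +290.323ms=3/5b
5) 1161.29ms=12/5b +290.323ms=3/5b
6) 1451.613ms=3b +1451.613ms=3b
7) 2903.226ms=6b +1451.613ms=3b
8) 4354.839ms=9b +1451.613ms=3b
9) 5806.452ms=12b +1451.613ms=3b
10) 7258.065ms=15b +1451.613ms=3b
11) 8709.677ms=18b +362.903ms=3/4b
12) 9072.581ms=75/4b +362.903ms=3/4b
13) 9435.484ms=39/2b +725.806ms=3/2b
14) 10161.29ms=21b +1451.613ms=3b
Σ=24b of 24 (124bpm 6/8) — PASS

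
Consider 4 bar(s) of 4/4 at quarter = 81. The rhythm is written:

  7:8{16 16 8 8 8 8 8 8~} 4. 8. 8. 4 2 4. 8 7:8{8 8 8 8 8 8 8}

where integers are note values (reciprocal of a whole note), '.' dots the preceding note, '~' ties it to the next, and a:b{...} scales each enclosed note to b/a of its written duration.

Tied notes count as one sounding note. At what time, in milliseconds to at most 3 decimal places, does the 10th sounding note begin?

1. 0.0ms @ 0 + 211.64ms (2/7)
2. 211.64ms @ 2/7 + 211.64ms (2/7)
3. 423.28ms @ 4/7 + 423.28ms (4/7)
4. 846.561ms @ 8/7 + 423.28ms (4/7)
5. 1269.841ms @ 12/7 + 423.28ms (4/7)
6. 1693.122ms @ 16/7 + 423.28ms (4/7)
7. 2116.402ms @ 20/7 + 423.28ms (4/7)
8. 2539.683ms @ 24/7 + 1534.392ms (29/14)
9. 4074.074ms @ 11/2 + 555.556ms (3/4)
10. 4629.63ms @ 25/4 + 555.556ms (3/4)
11. 5185.185ms @ 7 + 740.741ms (1)
12. 5925.926ms @ 8 + 1481.481ms (2)
13. 7407.407ms @ 10 + 1111.111ms (3/2)
14. 8518.519ms @ 23/2 + 370.37ms (1/2)
15. 8888.889ms @ 12 + 423.28ms (4/7)
16. 9312.169ms @ 88/7 + 423.28ms (4/7)
17. 9735.45ms @ 92/7 + 423.28ms (4/7)
18. 10158.73ms @ 96/7 + 423.28ms (4/7)
19. 10582.011ms @ 100/7 + 423.28ms (4/7)
20. 11005.291ms @ 104/7 + 423.28ms (4/7)
21. 11428.571ms @ 108/7 + 423.28ms (4/7)

note 10 onset = 25/4b = 4629.63ms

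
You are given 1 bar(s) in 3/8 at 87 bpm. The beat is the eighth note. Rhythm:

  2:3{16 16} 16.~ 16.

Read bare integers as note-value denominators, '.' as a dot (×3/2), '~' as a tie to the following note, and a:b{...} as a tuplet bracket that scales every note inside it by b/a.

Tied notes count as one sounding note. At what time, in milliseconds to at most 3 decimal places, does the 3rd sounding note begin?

note 3 onset = 3/2b = 1034.483ms

1. 0.0ms @ 0 + 517.241ms (3/4)
2. 517.241ms @ 3/4 + 517.241ms (3/4)
3. 1034.483ms @ 3/2 + 1034.483ms (3/2)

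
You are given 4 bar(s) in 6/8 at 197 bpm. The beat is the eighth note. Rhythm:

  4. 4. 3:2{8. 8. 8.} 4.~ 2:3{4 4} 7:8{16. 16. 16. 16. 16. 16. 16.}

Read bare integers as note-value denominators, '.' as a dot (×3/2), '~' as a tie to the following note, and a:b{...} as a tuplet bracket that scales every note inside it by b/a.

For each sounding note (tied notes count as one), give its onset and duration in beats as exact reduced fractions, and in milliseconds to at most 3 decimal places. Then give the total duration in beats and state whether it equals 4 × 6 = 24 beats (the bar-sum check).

1) 0.0ms=0b +913.706ms=3b
2) 913.706ms=3b +913.706ms=3b
3) 1827.411ms=6b +304.569ms=1b
4) 2131.98ms=7b +304.569ms=1b
5) 2436.548ms=8b +304.569ms=1b
6) 2741.117ms=9b +1827.411ms=6b
7) 4568.528ms=15b +913.706ms=3b
8) 5482.234ms=18b +261.059ms=6/7b
9) 5743.292ms=132/7b +261.059ms=6/7b
10) 6004.351ms=138/7b +261.059ms=6/7b
11) 6265.41ms=144/7b +261.059ms=6/7b
12) 6526.468ms=150/7b +261.059ms=6/7b
13) 6787.527ms=156/7b +261.059ms=6/7b
14) 7048.586ms=162/7b +261.059ms=6/7b
Σ=24b of 24 (197bpm 6/8) — PASS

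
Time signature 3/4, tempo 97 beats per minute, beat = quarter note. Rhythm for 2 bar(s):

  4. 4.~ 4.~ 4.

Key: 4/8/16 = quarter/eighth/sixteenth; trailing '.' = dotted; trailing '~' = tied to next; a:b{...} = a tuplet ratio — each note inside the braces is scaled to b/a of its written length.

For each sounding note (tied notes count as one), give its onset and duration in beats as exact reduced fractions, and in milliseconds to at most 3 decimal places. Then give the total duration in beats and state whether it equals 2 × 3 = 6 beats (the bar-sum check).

1) 0.0ms=0b +927.835ms=3/2b
2) 927.835ms=3/2b +2783.505ms=9/2b
Σ=6b of 6 (97bpm 3/4) — PASS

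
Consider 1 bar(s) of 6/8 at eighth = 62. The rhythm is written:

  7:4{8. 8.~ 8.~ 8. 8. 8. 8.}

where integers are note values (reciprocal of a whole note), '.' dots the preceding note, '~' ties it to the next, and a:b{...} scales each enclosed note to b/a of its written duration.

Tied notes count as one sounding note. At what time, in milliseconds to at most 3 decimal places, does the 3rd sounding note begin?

1. 0.0ms @ 0 + 829.493ms (6/7)
2. 829.493ms @ 6/7 + 2488.479ms (18/7)
3. 3317.972ms @ 24/7 + 829.493ms (6/7)
4. 4147.465ms @ 30/7 + 829.493ms (6/7)
5. 4976.959ms @ 36/7 + 829.493ms (6/7)

note 3 onset = 24/7b = 3317.972ms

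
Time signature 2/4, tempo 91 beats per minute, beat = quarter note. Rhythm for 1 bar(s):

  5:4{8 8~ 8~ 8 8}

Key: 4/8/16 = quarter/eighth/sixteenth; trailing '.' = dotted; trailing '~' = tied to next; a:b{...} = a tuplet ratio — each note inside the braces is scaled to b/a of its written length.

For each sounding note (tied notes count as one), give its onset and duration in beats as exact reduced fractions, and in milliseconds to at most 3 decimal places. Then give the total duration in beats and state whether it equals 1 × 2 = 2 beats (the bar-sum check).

1) 0.0ms=0b +263.736ms=2/5b
2) 263.736ms=2/5b +791.209ms=6/5b
3) 1054.945ms=8/5b +263.736ms=2/5b
Σ=2b of 2 (91bpm 2/4) — PASS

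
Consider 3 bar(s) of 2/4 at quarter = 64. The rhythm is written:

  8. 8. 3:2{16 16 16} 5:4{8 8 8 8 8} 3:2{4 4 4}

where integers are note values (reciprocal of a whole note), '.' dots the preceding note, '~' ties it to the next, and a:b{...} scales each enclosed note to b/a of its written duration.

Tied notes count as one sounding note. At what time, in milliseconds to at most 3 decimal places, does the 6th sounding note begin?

note 6 onset = 2b = 1875.0ms

1. 0.0ms @ 0 + 703.125ms (3/4)
2. 703.125ms @ 3/4 + 703.125ms (3/4)
3. 1406.25ms @ 3/2 + 156.25ms (1/6)
4. 1562.5ms @ 5/3 + 156.25ms (1/6)
5. 1718.75ms @ 11/6 + 156.25ms (1/6)
6. 1875.0ms @ 2 + 375.0ms (2/5)
7. 2250.0ms @ 12/5 + 375.0ms (2/5)
8. 2625.0ms @ 14/5 + 375.0ms (2/5)
9. 3000.0ms @ 16/5 + 375.0ms (2/5)
10. 3375.0ms @ 18/5 + 375.0ms (2/5)
11. 3750.0ms @ 4 + 625.0ms (2/3)
12. 4375.0ms @ 14/3 + 625.0ms (2/3)
13. 5000.0ms @ 16/3 + 625.0ms (2/3)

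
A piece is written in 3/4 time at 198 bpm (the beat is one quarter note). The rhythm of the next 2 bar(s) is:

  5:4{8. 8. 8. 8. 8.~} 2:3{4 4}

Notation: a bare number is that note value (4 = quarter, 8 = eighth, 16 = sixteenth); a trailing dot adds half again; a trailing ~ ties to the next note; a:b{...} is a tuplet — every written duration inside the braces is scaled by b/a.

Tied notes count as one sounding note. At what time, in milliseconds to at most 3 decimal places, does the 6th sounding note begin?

note 6 onset = 9/2b = 1363.636ms

1. 0.0ms @ 0 + 181.818ms (3/5)
2. 181.818ms @ 3/5 + 181.818ms (3/5)
3. 363.636ms @ 6/5 + 181.818ms (3/5)
4. 545.455ms @ 9/5 + 181.818ms (3/5)
5. 727.273ms @ 12/5 + 636.364ms (21/10)
6. 1363.636ms @ 9/2 + 454.545ms (3/2)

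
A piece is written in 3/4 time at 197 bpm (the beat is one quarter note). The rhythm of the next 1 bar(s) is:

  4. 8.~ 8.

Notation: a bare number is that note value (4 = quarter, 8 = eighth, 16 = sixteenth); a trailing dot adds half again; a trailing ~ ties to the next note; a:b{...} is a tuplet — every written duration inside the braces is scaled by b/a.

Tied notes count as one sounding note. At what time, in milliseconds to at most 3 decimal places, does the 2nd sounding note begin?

note 2 onset = 3/2b = 456.853ms

1. 0.0ms @ 0 + 456.853ms (3/2)
2. 456.853ms @ 3/2 + 456.853ms (3/2)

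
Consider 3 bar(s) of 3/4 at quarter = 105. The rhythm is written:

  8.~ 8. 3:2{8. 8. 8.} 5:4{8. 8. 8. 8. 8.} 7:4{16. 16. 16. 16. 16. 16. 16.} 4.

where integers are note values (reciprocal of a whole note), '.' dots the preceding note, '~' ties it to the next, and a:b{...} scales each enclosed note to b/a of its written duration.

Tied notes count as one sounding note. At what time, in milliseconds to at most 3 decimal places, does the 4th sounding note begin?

1. 0.0ms @ 0 + 857.143ms (3/2)
2. 857.143ms @ 3/2 + 285.714ms (1/2)
3. 1142.857ms @ 2 + 285.714ms (1/2)
4. 1428.571ms @ 5/2 + 285.714ms (1/2)
5. 1714.286ms @ 3 + 342.857ms (3/5)
6. 2057.143ms @ 18/5 + 342.857ms (3/5)
7. 2400.0ms @ 21/5 + 342.857ms (3/5)
8. 2742.857ms @ 24/5 + 342.857ms (3/5)
9. 3085.714ms @ 27/5 + 342.857ms (3/5)
10. 3428.571ms @ 6 + 122.449ms (3/14)
11. 3551.02ms @ 87/14 + 122.449ms (3/14)
12. 3673.469ms @ 45/7 + 122.449ms (3/14)
13. 3795.918ms @ 93/14 + 122.449ms (3/14)
14. 3918.367ms @ 48/7 + 122.449ms (3/14)
15. 4040.816ms @ 99/14 + 122.449ms (3/14)
16. 4163.265ms @ 51/7 + 122.449ms (3/14)
17. 4285.714ms @ 15/2 + 857.143ms (3/2)

note 4 onset = 5/2b = 1428.571ms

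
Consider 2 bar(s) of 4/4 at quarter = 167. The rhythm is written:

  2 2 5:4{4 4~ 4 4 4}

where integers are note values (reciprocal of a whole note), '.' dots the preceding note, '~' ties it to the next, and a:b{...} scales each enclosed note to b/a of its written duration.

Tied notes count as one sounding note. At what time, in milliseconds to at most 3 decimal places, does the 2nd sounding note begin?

1. 0.0ms @ 0 + 718.563ms (2)
2. 718.563ms @ 2 + 718.563ms (2)
3. 1437.126ms @ 4 + 287.425ms (4/5)
4. 1724.551ms @ 24/5 + 574.85ms (8/5)
5. 2299.401ms @ 32/5 + 287.425ms (4/5)
6. 2586.826ms @ 36/5 + 287.425ms (4/5)

note 2 onset = 2b = 718.563ms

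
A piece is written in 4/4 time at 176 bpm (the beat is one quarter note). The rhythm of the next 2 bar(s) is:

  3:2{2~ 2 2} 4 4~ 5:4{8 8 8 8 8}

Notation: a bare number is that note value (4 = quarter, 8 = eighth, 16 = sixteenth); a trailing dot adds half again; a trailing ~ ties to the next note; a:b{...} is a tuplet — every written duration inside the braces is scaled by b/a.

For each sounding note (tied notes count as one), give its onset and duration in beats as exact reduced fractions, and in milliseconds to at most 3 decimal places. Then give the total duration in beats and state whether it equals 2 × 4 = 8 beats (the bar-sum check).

1) 0.0ms=0b +909.091ms=8/3b
2) 909.091ms=8/3b +454.545ms=4/3b
3) 1363.636ms=4b +340.909ms=1b
4) 1704.545ms=5b +477.273ms=7/5b
5) 2181.818ms=32/5b +136.364ms=2/5b
6) 2318.182ms=34/5b +136.364ms=2/5b
7) 2454.545ms=36/5b +136.364ms=2/5b
8) 2590.909ms=38/5b +136.364ms=2/5b
Σ=8b of 8 (176bpm 4/4) — PASS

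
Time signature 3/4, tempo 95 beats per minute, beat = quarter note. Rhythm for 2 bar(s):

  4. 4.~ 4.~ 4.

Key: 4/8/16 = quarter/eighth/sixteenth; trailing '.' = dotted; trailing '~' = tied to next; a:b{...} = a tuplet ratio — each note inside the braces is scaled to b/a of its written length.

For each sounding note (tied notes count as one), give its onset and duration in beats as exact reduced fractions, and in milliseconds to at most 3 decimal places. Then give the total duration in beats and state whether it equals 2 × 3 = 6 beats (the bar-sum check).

1) 0.0ms=0b +947.368ms=3/2b
2) 947.368ms=3/2b +2842.105ms=9/2b
Σ=6b of 6 (95bpm 3/4) — PASS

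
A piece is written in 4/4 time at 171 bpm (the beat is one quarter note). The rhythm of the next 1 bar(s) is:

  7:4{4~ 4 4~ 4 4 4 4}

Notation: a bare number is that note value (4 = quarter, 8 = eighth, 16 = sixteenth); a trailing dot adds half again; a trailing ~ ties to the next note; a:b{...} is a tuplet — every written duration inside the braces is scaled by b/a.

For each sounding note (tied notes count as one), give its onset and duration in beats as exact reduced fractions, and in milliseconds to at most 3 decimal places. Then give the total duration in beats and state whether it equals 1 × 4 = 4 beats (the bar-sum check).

1) 0.0ms=0b +401.003ms=8/7b
2) 401.003ms=8/7b +401.003ms=8/7b
3) 802.005ms=16/7b +200.501ms=4/7b
4) 1002.506ms=20/7b +200.501ms=4/7b
5) 1203.008ms=24/7b +200.501ms=4/7b
Σ=4b of 4 (171bpm 4/4) — PASS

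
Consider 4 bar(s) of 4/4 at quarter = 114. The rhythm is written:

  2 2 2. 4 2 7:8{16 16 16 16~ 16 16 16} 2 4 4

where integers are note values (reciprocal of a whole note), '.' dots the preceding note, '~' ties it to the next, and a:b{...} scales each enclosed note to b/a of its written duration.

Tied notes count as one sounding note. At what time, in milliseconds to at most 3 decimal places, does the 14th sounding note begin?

1. 0.0ms @ 0 + 1052.632ms (2)
2. 1052.632ms @ 2 + 1052.632ms (2)
3. 2105.263ms @ 4 + 1578.947ms (3)
4. 3684.211ms @ 7 + 526.316ms (1)
5. 4210.526ms @ 8 + 1052.632ms (2)
6. 5263.158ms @ 10 + 150.376ms (2/7)
7. 5413.534ms @ 72/7 + 150.376ms (2/7)
8. 5563.91ms @ 74/7 + 150.376ms (2/7)
9. 5714.286ms @ 76/7 + 300.752ms (4/7)
10. 6015.038ms @ 80/7 + 150.376ms (2/7)
11. 6165.414ms @ 82/7 + 150.376ms (2/7)
12. 6315.789ms @ 12 + 1052.632ms (2)
13. 7368.421ms @ 14 + 526.316ms (1)
14. 7894.737ms @ 15 + 526.316ms (1)

note 14 onset = 15b = 7894.737ms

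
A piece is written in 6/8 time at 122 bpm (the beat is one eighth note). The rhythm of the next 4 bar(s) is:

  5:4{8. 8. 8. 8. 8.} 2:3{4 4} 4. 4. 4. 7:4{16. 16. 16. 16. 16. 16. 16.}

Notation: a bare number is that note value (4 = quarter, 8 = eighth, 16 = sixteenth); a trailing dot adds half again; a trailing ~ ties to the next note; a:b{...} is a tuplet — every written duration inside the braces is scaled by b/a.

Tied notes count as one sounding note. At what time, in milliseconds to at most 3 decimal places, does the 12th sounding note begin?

1. 0.0ms @ 0 + 590.164ms (6/5)
2. 590.164ms @ 6/5 + 590.164ms (6/5)
3. 1180.328ms @ 12/5 + 590.164ms (6/5)
4. 1770.492ms @ 18/5 + 590.164ms (6/5)
5. 2360.656ms @ 24/5 + 590.164ms (6/5)
6. 2950.82ms @ 6 + 1475.41ms (3)
7. 4426.23ms @ 9 + 1475.41ms (3)
8. 5901.639ms @ 12 + 1475.41ms (3)
9. 7377.049ms @ 15 + 1475.41ms (3)
10. 8852.459ms @ 18 + 1475.41ms (3)
11. 10327.869ms @ 21 + 210.773ms (3/7)
12. 10538.642ms @ 150/7 + 210.773ms (3/7)
13. 10749.415ms @ 153/7 + 210.773ms (3/7)
14. 10960.187ms @ 156/7 + 210.773ms (3/7)
15. 11170.96ms @ 159/7 + 210.773ms (3/7)
16. 11381.733ms @ 162/7 + 210.773ms (3/7)
17. 11592.506ms @ 165/7 + 210.773ms (3/7)

note 12 onset = 150/7b = 10538.642ms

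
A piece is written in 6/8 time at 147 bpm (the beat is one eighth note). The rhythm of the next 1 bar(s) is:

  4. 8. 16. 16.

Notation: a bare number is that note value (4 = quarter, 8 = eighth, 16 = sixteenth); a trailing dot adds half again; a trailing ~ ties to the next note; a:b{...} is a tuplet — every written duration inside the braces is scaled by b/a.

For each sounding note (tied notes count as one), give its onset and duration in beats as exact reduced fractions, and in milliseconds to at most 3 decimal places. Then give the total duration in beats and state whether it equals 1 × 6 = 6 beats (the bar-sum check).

1) 0.0ms=0b +1224.49ms=3b
2) 1224.49ms=3b +612.245ms=3/2b
3) 1836.735ms=9/2b +306.122ms=3/4b
4) 2142.857ms=21/4b +306.122ms=3/4b
Σ=6b of 6 (147bpm 6/8) — PASS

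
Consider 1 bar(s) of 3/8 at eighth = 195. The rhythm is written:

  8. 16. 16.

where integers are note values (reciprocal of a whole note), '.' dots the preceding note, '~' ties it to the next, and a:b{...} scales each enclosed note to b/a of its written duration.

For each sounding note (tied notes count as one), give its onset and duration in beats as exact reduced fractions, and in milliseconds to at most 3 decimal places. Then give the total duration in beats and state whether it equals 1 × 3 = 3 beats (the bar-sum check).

1) 0.0ms=0b +461.538ms=3/2b
2) 461.538ms=3/2b +230.769ms=3/4b
3) 692.308ms=9/4b +230.769ms=3/4b
Σ=3b of 3 (195bpm 3/8) — PASS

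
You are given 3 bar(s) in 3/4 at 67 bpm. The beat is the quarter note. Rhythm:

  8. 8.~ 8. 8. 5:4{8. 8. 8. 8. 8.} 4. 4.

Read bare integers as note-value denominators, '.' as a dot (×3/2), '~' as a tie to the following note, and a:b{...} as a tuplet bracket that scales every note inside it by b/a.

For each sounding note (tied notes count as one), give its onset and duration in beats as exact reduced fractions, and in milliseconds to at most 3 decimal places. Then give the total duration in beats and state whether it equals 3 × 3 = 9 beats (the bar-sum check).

1) 0.0ms=0b +671.642ms=3/4b
2) 671.642ms=3/4b +1343.284ms=3/2b
3) 2014.925ms=9/4b +671.642ms=3/4b
4) 2686.567ms=3b +537.313ms=3/5b
5) 3223.881ms=18/5b +537.313ms=3/5b
6) 3761.194ms=21/5b +537.313ms=3/5b
7) 4298.507ms=24/5b +537.313ms=3/5b
8) 4835.821ms=27/5b +537.313ms=3/5b
9) 5373.134ms=6b +1343.284ms=3/2b
10) 6716.418ms=15/2b +1343.284ms=3/2b
Σ=9b of 9 (67bpm 3/4) — PASS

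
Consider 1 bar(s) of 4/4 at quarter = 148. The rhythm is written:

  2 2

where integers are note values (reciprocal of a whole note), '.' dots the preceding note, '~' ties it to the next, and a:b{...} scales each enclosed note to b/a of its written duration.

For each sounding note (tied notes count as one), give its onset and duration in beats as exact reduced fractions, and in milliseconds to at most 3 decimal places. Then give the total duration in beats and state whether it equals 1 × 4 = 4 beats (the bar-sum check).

1) 0.0ms=0b +810.811ms=2b
2) 810.811ms=2b +810.811ms=2b
Σ=4b of 4 (148bpm 4/4) — PASS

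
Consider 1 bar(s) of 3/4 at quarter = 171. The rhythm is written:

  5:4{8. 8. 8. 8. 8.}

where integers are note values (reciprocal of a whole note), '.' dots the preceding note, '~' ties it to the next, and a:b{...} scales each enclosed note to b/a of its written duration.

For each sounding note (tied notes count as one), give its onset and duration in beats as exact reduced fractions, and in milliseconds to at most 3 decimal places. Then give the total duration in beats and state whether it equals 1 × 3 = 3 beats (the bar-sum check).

1) 0.0ms=0b +210.526ms=3/5b
2) 210.526ms=3/5b +210.526ms=3/5b
3) 421.053ms=6/5b +210.526ms=3/5b
4) 631.579ms=9/5b +210.526ms=3/5b
5) 842.105ms=12/5b +210.526ms=3/5b
Σ=3b of 3 (171bpm 3/4) — PASS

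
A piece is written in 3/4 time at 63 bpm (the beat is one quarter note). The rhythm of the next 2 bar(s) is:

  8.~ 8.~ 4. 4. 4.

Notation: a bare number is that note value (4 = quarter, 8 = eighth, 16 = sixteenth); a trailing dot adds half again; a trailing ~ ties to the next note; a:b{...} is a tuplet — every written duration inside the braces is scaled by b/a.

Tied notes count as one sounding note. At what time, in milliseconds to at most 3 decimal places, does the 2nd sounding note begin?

note 2 onset = 3b = 2857.143ms

1. 0.0ms @ 0 + 2857.143ms (3)
2. 2857.143ms @ 3 + 1428.571ms (3/2)
3. 4285.714ms @ 9/2 + 1428.571ms (3/2)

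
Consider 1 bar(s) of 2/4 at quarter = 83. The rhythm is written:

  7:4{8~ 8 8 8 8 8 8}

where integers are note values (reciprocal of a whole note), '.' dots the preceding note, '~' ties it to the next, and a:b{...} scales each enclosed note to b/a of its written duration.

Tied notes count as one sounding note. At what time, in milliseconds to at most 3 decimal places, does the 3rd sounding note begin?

note 3 onset = 6/7b = 619.621ms

1. 0.0ms @ 0 + 413.081ms (4/7)
2. 413.081ms @ 4/7 + 206.54ms (2/7)
3. 619.621ms @ 6/7 + 206.54ms (2/7)
4. 826.162ms @ 8/7 + 206.54ms (2/7)
5. 1032.702ms @ 10/7 + 206.54ms (2/7)
6. 1239.243ms @ 12/7 + 206.54ms (2/7)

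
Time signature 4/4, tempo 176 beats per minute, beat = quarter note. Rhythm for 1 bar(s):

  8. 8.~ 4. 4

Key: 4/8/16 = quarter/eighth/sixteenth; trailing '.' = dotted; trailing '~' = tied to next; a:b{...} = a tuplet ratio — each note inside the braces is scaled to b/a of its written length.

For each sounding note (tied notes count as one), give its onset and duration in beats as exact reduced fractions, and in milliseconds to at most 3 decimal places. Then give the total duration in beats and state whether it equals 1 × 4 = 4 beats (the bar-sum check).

1) 0.0ms=0b +255.682ms=3/4b
2) 255.682ms=3/4b +767.045ms=9/4b
3) 1022.727ms=3b +340.909ms=1b
Σ=4b of 4 (176bpm 4/4) — PASS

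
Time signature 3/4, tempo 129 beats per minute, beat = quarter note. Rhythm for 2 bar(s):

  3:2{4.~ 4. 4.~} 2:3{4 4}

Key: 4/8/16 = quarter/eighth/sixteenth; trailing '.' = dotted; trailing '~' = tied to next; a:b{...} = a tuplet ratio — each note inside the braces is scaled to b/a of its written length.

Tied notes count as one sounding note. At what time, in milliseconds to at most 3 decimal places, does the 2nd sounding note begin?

note 2 onset = 2b = 930.233ms

1. 0.0ms @ 0 + 930.233ms (2)
2. 930.233ms @ 2 + 1162.791ms (5/2)
3. 2093.023ms @ 9/2 + 697.674ms (3/2)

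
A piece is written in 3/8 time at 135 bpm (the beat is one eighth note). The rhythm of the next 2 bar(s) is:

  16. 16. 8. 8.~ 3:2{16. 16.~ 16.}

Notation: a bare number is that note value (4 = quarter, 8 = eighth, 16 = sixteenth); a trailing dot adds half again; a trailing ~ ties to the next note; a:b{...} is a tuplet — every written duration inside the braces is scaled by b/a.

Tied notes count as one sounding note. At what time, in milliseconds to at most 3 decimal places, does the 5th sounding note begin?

1. 0.0ms @ 0 + 333.333ms (3/4)
2. 333.333ms @ 3/4 + 333.333ms (3/4)
3. 666.667ms @ 3/2 + 666.667ms (3/2)
4. 1333.333ms @ 3 + 888.889ms (2)
5. 2222.222ms @ 5 + 444.444ms (1)

note 5 onset = 5b = 2222.222ms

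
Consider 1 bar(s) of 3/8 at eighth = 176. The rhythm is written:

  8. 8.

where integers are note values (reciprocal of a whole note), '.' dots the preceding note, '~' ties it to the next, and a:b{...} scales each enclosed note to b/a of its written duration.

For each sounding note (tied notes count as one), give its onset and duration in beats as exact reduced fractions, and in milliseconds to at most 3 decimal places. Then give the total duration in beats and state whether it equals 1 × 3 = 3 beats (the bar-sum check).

1) 0.0ms=0b +511.364ms=3/2b
2) 511.364ms=3/2b +511.364ms=3/2b
Σ=3b of 3 (176bpm 3/8) — PASS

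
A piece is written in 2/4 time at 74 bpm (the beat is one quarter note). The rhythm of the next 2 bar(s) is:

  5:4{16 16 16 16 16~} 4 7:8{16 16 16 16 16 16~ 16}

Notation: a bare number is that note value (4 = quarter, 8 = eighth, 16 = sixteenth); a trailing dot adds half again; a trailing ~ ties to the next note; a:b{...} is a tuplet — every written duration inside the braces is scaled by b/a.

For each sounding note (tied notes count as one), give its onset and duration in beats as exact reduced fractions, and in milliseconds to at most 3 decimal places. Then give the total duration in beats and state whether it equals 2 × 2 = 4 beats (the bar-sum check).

1) 0.0ms=0b +162.162ms=1/5b
2) 162.162ms=1/5b +162.162ms=1/5b
3) 324.324ms=2/5b +162.162ms=1/5b
4) 486.486ms=3/5b +162.162ms=1/5b
5) 648.649ms=4/5b +972.973ms=6/5b
6) 1621.622ms=2b +231.66ms=2/7b
7) 1853.282ms=16/7b +231.66ms=2/7b
8) 2084.942ms=18/7b +231.66ms=2/7b
9) 2316.602ms=20/7b +231.66ms=2/7b
10) 2548.263ms=22/7b +231.66ms=2/7b
11) 2779.923ms=24/7b +463.32ms=4/7b
Σ=4b of 4 (74bpm 2/4) — PASS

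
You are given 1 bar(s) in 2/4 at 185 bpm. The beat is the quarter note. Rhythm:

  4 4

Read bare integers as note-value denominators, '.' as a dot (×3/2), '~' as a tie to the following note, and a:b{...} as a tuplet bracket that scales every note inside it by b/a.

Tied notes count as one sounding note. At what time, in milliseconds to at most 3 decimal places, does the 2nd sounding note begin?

1. 0.0ms @ 0 + 324.324ms (1)
2. 324.324ms @ 1 + 324.324ms (1)

note 2 onset = 1b = 324.324ms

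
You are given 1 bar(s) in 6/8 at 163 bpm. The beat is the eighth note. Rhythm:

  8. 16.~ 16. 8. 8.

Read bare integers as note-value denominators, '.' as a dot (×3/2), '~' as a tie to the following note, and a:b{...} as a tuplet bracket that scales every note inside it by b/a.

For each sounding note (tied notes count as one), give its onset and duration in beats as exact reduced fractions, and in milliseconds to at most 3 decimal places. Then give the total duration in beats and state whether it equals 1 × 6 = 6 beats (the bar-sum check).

1) 0.0ms=0b +552.147ms=3/2b
2) 552.147ms=3/2b +552.147ms=3/2b
3) 1104.294ms=3b +552.147ms=3/2b
4) 1656.442ms=9/2b +552.147ms=3/2b
Σ=6b of 6 (163bpm 6/8) — PASS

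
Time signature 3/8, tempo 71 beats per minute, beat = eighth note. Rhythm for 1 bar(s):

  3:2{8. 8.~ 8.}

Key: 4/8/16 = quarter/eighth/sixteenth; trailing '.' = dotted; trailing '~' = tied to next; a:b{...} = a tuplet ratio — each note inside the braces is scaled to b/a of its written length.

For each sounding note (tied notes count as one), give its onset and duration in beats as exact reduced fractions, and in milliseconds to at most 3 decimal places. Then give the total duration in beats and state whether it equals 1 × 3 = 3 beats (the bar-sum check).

1) 0.0ms=0b +845.07ms=1b
2) 845.07ms=1b +1690.141ms=2b
Σ=3b of 3 (71bpm 3/8) — PASS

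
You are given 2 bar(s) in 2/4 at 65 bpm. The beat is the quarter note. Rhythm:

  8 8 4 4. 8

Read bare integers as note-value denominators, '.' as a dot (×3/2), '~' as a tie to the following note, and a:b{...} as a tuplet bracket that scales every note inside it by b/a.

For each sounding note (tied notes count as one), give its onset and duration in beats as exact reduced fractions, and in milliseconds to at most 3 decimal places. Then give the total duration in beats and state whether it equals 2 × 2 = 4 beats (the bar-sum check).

1) 0.0ms=0b +461.538ms=1/2b
2) 461.538ms=1/2b +461.538ms=1/2b
3) 923.077ms=1b +923.077ms=1b
4) 1846.154ms=2b +1384.615ms=3/2b
5) 3230.769ms=7/2b +461.538ms=1/2b
Σ=4b of 4 (65bpm 2/4) — PASS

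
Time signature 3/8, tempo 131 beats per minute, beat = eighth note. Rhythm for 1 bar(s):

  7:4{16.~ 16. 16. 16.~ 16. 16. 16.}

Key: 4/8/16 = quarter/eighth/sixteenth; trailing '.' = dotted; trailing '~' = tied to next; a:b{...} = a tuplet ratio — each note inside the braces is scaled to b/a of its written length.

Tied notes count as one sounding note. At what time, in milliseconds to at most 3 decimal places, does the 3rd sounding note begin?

1. 0.0ms @ 0 + 392.585ms (6/7)
2. 392.585ms @ 6/7 + 196.292ms (3/7)
3. 588.877ms @ 9/7 + 392.585ms (6/7)
4. 981.461ms @ 15/7 + 196.292ms (3/7)
5. 1177.754ms @ 18/7 + 196.292ms (3/7)

note 3 onset = 9/7b = 588.877ms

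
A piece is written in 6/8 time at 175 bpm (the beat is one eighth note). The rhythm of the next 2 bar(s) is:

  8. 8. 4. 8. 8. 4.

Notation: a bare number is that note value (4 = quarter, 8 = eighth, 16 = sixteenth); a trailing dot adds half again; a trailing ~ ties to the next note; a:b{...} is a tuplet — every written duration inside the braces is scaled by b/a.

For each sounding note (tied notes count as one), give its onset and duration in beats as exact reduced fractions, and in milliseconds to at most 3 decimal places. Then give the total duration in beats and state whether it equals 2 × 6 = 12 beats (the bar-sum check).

1) 0.0ms=0b +514.286ms=3/2b
2) 514.286ms=3/2b +514.286ms=3/2b
3) 1028.571ms=3b +1028.571ms=3b
4) 2057.143ms=6b +514.286ms=3/2b
5) 2571.429ms=15/2b +514.286ms=3/2b
6) 3085.714ms=9b +1028.571ms=3b
Σ=12b of 12 (175bpm 6/8) — PASS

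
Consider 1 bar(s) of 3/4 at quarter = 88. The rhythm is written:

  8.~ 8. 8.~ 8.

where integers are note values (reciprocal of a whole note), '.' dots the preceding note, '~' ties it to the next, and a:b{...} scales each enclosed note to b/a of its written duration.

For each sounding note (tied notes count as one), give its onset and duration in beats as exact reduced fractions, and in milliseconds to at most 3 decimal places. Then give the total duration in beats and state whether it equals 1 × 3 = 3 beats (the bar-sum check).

1) 0.0ms=0b +1022.727ms=3/2b
2) 1022.727ms=3/2b +1022.727ms=3/2b
Σ=3b of 3 (88bpm 3/4) — PASS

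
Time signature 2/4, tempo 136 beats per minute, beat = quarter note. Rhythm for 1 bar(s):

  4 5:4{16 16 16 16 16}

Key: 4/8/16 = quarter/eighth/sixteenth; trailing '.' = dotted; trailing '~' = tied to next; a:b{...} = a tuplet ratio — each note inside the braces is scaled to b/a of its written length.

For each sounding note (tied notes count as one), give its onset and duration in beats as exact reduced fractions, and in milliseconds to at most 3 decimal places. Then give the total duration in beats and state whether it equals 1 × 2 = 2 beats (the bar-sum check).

1) 0.0ms=0b +441.176ms=1b
2) 441.176ms=1b +88.235ms=1/5b
3) 529.412ms=6/5b +88.235ms=1/5b
4) 617.647ms=7/5b +88.235ms=1/5b
5) 705.882ms=8/5b +88.235ms=1/5b
6) 794.118ms=9/5b +88.235ms=1/5b
Σ=2b of 2 (136bpm 2/4) — PASS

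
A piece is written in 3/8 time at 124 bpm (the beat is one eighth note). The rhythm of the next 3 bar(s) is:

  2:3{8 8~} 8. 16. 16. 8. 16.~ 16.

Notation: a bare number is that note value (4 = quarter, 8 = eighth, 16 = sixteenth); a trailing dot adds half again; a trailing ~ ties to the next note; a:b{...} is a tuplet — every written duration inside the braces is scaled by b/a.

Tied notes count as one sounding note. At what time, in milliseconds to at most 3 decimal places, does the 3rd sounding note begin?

1. 0.0ms @ 0 + 725.806ms (3/2)
2. 725.806ms @ 3/2 + 1451.613ms (3)
3. 2177.419ms @ 9/2 + 362.903ms (3/4)
4. 2540.323ms @ 21/4 + 362.903ms (3/4)
5. 2903.226ms @ 6 + 725.806ms (3/2)
6. 3629.032ms @ 15/2 + 725.806ms (3/2)

note 3 onset = 9/2b = 2177.419ms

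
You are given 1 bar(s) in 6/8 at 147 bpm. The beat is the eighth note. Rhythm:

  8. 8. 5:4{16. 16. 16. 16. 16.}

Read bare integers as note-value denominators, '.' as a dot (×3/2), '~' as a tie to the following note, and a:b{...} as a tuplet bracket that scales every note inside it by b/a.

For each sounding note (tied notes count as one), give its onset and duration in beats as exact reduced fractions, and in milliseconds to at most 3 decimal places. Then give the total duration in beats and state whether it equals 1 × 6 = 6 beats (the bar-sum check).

1) 0.0ms=0b +612.245ms=3/2b
2) 612.245ms=3/2b +612.245ms=3/2b
3) 1224.49ms=3b +244.898ms=3/5b
4) 1469.388ms=18/5b +244.898ms=3/5b
5) 1714.286ms=21/5b +244.898ms=3/5b
6) 1959.184ms=24/5b +244.898ms=3/5b
7) 2204.082ms=27/5b +244.898ms=3/5b
Σ=6b of 6 (147bpm 6/8) — PASS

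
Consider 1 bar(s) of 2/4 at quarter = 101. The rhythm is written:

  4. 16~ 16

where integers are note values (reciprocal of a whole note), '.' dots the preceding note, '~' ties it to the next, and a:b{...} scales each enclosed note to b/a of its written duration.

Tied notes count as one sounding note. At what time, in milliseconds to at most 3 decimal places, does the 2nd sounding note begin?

1. 0.0ms @ 0 + 891.089ms (3/2)
2. 891.089ms @ 3/2 + 297.03ms (1/2)

note 2 onset = 3/2b = 891.089ms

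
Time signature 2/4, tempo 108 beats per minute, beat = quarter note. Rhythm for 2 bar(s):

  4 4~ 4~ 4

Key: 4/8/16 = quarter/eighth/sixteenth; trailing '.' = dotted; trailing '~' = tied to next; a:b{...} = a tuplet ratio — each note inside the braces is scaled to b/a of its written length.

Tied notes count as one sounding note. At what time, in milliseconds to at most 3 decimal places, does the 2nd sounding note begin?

1. 0.0ms @ 0 + 555.556ms (1)
2. 555.556ms @ 1 + 1666.667ms (3)

note 2 onset = 1b = 555.556ms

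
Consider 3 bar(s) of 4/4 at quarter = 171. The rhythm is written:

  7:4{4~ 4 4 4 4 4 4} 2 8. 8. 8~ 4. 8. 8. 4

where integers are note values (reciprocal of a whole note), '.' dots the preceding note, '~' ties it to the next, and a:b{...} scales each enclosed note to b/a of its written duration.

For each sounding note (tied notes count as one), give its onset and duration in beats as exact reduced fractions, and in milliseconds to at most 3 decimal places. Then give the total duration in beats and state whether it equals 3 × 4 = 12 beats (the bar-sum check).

1) 0.0ms=0b +401.003ms=8/7b
2) 401.003ms=8/7b +200.501ms=4/7b
3) 601.504ms=12/7b +200.501ms=4/7b
4) 802.005ms=16/7b +200.501ms=4/7b
5) 1002.506ms=20/7b +200.501ms=4/7b
6) 1203.008ms=24/7b +200.501ms=4/7b
7) 1403.509ms=4b +701.754ms=2b
8) 2105.263ms=6b +263.158ms=3/4b
9) 2368.421ms=27/4b +263.158ms=3/4b
10) 2631.579ms=15/2b +701.754ms=2b
11) 3333.333ms=19/2b +263.158ms=3/4b
12) 3596.491ms=41/4b +263.158ms=3/4b
13) 3859.649ms=11b +350.877ms=1b
Σ=12b of 12 (171bpm 4/4) — PASS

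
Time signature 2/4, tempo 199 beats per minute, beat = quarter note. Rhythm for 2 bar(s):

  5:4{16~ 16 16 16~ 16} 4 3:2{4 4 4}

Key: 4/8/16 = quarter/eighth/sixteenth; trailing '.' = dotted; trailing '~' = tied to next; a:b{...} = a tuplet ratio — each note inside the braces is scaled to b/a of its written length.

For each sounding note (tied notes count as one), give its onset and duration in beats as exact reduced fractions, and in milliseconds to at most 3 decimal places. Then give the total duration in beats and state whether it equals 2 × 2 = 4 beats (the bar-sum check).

1) 0.0ms=0b +120.603ms=2/5b
2) 120.603ms=2/5b +60.302ms=1/5b
3) 180.905ms=3/5b +120.603ms=2/5b
4) 301.508ms=1b +301.508ms=1b
5) 603.015ms=2b +201.005ms=2/3b
6) 804.02ms=8/3b +201.005ms=2/3b
7) 1005.025ms=10/3b +201.005ms=2/3b
Σ=4b of 4 (199bpm 2/4) — PASS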